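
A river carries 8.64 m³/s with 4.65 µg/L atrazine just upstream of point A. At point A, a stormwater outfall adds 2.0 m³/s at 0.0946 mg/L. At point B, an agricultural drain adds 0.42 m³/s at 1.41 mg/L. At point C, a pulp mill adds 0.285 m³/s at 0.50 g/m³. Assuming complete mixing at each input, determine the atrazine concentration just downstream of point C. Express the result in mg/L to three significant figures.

0.0850 mg/L

4.65 µg/L = 0.00465 mg/L.
After input A: C = (8.64·0.00465 + 2·0.0946) / 10.64 = 0.02156 mg/L.
After input B: C = (10.64·0.02156 + 0.42·1.41) / 11.06 = 0.07428 mg/L.
After input C: C = (11.06·0.07428 + 0.285·0.5) / 11.35 = 0.08498 mg/L.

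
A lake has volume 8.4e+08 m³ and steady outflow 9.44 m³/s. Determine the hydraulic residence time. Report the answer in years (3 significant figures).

2.82 yr

Q = 9.44 m³/s × 3.156e+07 s/yr = 2.979e+08 m³/yr.
Hydraulic residence time τ = V/Q = 8.4e+08/2.979e+08 = 2.82 yr.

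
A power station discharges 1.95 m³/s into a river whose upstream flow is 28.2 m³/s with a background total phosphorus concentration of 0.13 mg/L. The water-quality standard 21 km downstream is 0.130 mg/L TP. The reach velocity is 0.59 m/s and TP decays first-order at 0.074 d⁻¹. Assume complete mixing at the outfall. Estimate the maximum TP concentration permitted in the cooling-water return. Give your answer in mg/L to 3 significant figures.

0.192 mg/L

Travel time to the compliance point: t = 2.1e+04/0.59 = 3.559e+04 s = 0.412 d; decay factor exp(−0.074·0.412) = 0.97.
So the concentration just after mixing may be at most 0.13/0.97 = 0.134 mg/L.
Mass balance: 0.134·30.15 = 1.95·Cₑ + 28.2·0.13.
Cₑ = (4.041 − 3.666) / 1.95 = 0.1922 mg/L.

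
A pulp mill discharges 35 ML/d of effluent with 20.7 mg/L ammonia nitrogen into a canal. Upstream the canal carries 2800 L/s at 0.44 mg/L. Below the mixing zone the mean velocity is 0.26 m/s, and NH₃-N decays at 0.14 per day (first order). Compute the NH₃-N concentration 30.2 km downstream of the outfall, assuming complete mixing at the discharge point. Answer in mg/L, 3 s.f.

2.49 mg/L

35 ML/d = 0.4051 m³/s.
2800 L/s = 2.8 m³/s.
After complete mixing, C₀ = (0.4051·20.7 + 2.8·0.44) / 3.205 = 3.001 mg/L.
Travel time t = 3.02e+04 m / 0.26 m/s = 1.162e+05 s = 1.344 d.
C = 3.001·exp(−0.14·1.344) = 3.001·0.8284 = 2.486 mg/L.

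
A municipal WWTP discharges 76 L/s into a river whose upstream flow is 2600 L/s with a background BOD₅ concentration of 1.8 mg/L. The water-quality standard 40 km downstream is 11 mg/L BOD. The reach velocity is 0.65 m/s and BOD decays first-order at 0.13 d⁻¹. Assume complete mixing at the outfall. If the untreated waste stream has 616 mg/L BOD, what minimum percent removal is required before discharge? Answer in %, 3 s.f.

41.0 %

76 L/s = 0.076 m³/s.
2600 L/s = 2.6 m³/s.
Travel time to the compliance point: t = 4e+04/0.65 = 6.154e+04 s = 0.7123 d; decay factor exp(−0.13·0.7123) = 0.9116.
So the concentration just after mixing may be at most 11/0.9116 = 12.07 mg/L.
Mass balance: 12.07·2.676 = 0.076·Cₑ + 2.6·1.8.
Cₑ = (32.29 − 4.68) / 0.076 = 363.3 mg/L.
Required removal = 1 − 363.3/616 = 41.02 %.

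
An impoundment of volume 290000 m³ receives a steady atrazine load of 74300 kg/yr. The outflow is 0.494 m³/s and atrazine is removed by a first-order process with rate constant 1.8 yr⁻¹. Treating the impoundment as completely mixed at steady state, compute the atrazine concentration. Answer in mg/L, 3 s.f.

4.61 mg/L

Outflow Q = 0.494 m³/s × 3.156e+07 s/yr = 1.559e+07 m³/yr.
Steady-state CSTR mass balance: W = Q·C + k·V·C, so C = W/(Q + kV).
Q + kV = 1.559e+07 + 1.8·290000 = 1.611e+07 m³/yr.
C = 74300/1.611e+07 = 0.004612 kg/m³ = 4.612 mg/L.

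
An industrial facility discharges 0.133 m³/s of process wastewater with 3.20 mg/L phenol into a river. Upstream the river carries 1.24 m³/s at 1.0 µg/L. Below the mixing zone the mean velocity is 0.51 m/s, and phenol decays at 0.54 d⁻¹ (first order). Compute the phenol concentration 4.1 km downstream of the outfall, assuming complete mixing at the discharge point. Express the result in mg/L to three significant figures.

1.0 µg/L = 0.001 mg/L.
After complete mixing, C₀ = (0.133·3.2 + 1.24·0.001) / 1.373 = 0.3109 mg/L.
Travel time t = 4100 m / 0.51 m/s = 8039 s = 0.09305 d.
C = 0.3109·exp(−0.54·0.09305) = 0.3109·0.951 = 0.2956 mg/L.

0.296 mg/L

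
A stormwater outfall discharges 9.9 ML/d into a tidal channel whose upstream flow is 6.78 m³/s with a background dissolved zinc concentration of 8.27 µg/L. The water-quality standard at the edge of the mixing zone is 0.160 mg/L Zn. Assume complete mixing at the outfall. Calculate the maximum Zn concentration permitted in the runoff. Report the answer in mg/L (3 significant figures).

9.9 ML/d = 0.1146 m³/s.
8.27 µg/L = 0.00827 mg/L.
Mass balance: 0.16·6.895 = 0.1146·Cₑ + 6.78·0.00827.
Cₑ = (1.103 − 0.05607) / 0.1146 = 9.138 mg/L.

9.14 mg/L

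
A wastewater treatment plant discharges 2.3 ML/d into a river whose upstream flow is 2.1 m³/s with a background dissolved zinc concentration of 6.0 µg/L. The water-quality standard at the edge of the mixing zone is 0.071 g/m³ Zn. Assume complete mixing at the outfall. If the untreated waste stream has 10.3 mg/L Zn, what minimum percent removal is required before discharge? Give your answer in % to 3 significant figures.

2.3 ML/d = 0.02662 m³/s.
6.0 µg/L = 0.006 mg/L.
Mass balance: 0.071·2.127 = 0.02662·Cₑ + 2.1·0.006.
Cₑ = (0.151 − 0.0126) / 0.02662 = 5.199 mg/L.
Required removal = 1 − 5.199/10.3 = 49.53 %.

49.5 %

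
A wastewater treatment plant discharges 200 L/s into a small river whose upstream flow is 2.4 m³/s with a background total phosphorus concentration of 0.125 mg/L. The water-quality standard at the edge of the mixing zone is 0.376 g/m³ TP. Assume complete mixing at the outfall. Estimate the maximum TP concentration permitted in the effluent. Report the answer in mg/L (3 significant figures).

3.39 mg/L

200 L/s = 0.2 m³/s.
Mass balance: 0.376·2.6 = 0.2·Cₑ + 2.4·0.125.
Cₑ = (0.9776 − 0.3) / 0.2 = 3.388 mg/L.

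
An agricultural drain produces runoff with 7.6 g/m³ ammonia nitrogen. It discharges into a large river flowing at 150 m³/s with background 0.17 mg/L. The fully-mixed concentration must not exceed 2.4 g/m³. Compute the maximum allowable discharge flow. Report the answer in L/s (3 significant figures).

Mass balance at complete mixing: C_std·(Q_w + Q_r) = Q_w·C_e + Q_r·C_b.
Rearranging, Q_w = Q_r·(C_std − C_b)/(C_e − C_std) = 150·(2.4 − 0.17) / (7.6 − 2.4) = 64.33 m³/s.
= 6.433e+04 L/s.

64300 L/s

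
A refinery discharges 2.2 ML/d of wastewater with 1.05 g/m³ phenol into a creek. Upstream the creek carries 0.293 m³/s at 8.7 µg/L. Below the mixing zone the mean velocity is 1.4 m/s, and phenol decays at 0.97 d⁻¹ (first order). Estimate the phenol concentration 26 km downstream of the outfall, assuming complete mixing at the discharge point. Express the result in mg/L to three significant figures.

2.2 ML/d = 0.02546 m³/s.
8.7 µg/L = 0.0087 mg/L.
After complete mixing, C₀ = (0.02546·1.05 + 0.293·0.0087) / 0.3185 = 0.09196 mg/L.
Travel time t = 2.6e+04 m / 1.4 m/s = 1.857e+04 s = 0.2149 d.
C = 0.09196·exp(−0.97·0.2149) = 0.09196·0.8118 = 0.07465 mg/L.

0.0747 mg/L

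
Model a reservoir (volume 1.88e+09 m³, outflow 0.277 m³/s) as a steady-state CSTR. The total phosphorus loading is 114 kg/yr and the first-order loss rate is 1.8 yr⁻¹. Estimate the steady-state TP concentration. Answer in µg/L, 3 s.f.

Outflow Q = 0.277 m³/s × 3.156e+07 s/yr = 8.741e+06 m³/yr.
Steady-state CSTR mass balance: W = Q·C + k·V·C, so C = W/(Q + kV).
Q + kV = 8.741e+06 + 1.8·1.88e+09 = 3.393e+09 m³/yr.
C = 114/3.393e+09 = 3.36e-08 kg/m³ = 3.36e-05 mg/L = 0.0336 µg/L.

0.0336 µg/L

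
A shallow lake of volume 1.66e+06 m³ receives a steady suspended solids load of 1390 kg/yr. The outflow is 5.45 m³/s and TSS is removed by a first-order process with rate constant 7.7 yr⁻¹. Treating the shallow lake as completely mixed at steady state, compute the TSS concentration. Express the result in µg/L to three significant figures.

7.52 µg/L

Outflow Q = 5.45 m³/s × 3.156e+07 s/yr = 1.72e+08 m³/yr.
Steady-state CSTR mass balance: W = Q·C + k·V·C, so C = W/(Q + kV).
Q + kV = 1.72e+08 + 7.7·1.66e+06 = 1.848e+08 m³/yr.
C = 1390/1.848e+08 = 7.523e-06 kg/m³ = 0.007523 mg/L = 7.523 µg/L.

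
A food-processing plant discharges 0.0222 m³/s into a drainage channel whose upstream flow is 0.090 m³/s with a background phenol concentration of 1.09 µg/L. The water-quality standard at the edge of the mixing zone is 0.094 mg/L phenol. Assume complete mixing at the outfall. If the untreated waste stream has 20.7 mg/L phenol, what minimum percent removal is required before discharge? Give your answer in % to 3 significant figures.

1.09 µg/L = 0.00109 mg/L.
Mass balance: 0.094·0.1122 = 0.0222·Cₑ + 0.09·0.00109.
Cₑ = (0.01055 − 9.81e-05) / 0.0222 = 0.4707 mg/L.
Required removal = 1 − 0.4707/20.7 = 97.73 %.

97.7 %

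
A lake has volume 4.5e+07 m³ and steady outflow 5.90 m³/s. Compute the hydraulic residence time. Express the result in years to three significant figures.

0.242 yr

Q = 5.90 m³/s × 3.156e+07 s/yr = 1.862e+08 m³/yr.
Hydraulic residence time τ = V/Q = 4.5e+07/1.862e+08 = 0.2417 yr.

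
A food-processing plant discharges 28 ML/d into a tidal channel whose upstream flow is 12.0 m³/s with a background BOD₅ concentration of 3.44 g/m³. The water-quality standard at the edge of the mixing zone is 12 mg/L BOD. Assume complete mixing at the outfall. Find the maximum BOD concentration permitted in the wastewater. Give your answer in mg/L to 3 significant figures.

329 mg/L

28 ML/d = 0.3241 m³/s.
Mass balance: 12·12.32 = 0.3241·Cₑ + 12·3.44.
Cₑ = (147.9 − 41.28) / 0.3241 = 329 mg/L.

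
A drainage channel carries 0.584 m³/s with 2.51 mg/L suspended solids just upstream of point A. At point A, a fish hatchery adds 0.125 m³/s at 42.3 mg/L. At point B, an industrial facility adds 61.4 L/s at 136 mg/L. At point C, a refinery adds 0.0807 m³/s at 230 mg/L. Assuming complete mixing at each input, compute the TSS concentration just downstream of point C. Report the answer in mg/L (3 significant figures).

After input A: C = (0.584·2.51 + 0.125·42.3) / 0.709 = 9.525 mg/L.
61.4 L/s = 0.0614 m³/s.
After input B: C = (0.709·9.525 + 0.0614·136) / 0.7704 = 19.61 mg/L.
After input C: C = (0.7704·19.61 + 0.0807·230) / 0.8511 = 39.55 mg/L.

39.6 mg/L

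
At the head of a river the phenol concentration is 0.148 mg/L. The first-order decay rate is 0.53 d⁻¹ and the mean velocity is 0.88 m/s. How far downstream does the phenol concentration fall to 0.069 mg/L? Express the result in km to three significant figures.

109 km

From C = C₀·e^(−kt), t = ln(C₀/C)/k = ln(0.148/0.069)/0.53 = 0.7631/0.53 = 1.44 d.
Distance = v·t = 0.88 m/s × 1.244e+05 s = 1.095e+05 m = 109.5 km.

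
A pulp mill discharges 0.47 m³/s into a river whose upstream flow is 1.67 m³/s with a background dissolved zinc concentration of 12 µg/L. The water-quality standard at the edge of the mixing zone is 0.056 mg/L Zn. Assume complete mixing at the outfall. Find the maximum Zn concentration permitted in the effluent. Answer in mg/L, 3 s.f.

12 µg/L = 0.012 mg/L.
Mass balance: 0.056·2.14 = 0.47·Cₑ + 1.67·0.012.
Cₑ = (0.1198 − 0.02004) / 0.47 = 0.2123 mg/L.

0.212 mg/L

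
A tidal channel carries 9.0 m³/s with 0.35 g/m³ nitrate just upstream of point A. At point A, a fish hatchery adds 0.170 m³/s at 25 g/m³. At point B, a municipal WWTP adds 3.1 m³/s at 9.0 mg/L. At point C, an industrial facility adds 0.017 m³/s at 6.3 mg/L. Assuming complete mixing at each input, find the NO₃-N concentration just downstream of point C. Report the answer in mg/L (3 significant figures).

After input A: C = (9·0.35 + 0.17·25) / 9.17 = 0.807 mg/L.
After input B: C = (9.17·0.807 + 3.1·9) / 12.27 = 2.877 mg/L.
After input C: C = (12.27·2.877 + 0.017·6.3) / 12.29 = 2.882 mg/L.

2.88 mg/L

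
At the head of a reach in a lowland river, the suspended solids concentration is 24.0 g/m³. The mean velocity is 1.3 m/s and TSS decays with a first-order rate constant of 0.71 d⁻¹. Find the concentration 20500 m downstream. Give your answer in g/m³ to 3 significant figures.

Travel time t = 20500 m / 1.3 m/s = 2.05e+04/1.3 = 1.577e+04 s = 0.1825 d.
First-order decay: C = 24.0·exp(−0.71·0.1825) = 24.0·0.8785 = 21.08 g/m³.

21.1 g/m³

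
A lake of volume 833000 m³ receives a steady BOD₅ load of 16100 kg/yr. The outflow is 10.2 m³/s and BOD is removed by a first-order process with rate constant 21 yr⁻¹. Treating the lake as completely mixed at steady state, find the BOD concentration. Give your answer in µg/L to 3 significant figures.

47.4 µg/L

Outflow Q = 10.2 m³/s × 3.156e+07 s/yr = 3.219e+08 m³/yr.
Steady-state CSTR mass balance: W = Q·C + k·V·C, so C = W/(Q + kV).
Q + kV = 3.219e+08 + 21·833000 = 3.394e+08 m³/yr.
C = 16100/3.394e+08 = 4.744e-05 kg/m³ = 0.04744 mg/L = 47.44 µg/L.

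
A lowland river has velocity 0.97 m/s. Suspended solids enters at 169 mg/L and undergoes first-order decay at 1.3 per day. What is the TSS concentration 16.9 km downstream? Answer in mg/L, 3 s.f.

130 mg/L

Travel time t = 16.9 km / 0.97 m/s = 1.69e+04/0.97 = 1.742e+04 s = 0.2017 d.
First-order decay: C = 169·exp(−1.3·0.2017) = 169·0.7694 = 130 mg/L.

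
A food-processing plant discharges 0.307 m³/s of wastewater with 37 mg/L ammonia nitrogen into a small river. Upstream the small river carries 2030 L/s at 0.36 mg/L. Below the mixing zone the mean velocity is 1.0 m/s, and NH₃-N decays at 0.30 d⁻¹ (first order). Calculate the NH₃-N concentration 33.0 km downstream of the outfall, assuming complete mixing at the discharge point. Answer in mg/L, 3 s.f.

2030 L/s = 2.03 m³/s.
After complete mixing, C₀ = (0.307·37 + 2.03·0.36) / 2.337 = 5.173 mg/L.
Travel time t = 3.3e+04 m / 1.0 m/s = 3.3e+04 s = 0.3819 d.
C = 5.173·exp(−0.30·0.3819) = 5.173·0.8917 = 4.613 mg/L.

4.61 mg/L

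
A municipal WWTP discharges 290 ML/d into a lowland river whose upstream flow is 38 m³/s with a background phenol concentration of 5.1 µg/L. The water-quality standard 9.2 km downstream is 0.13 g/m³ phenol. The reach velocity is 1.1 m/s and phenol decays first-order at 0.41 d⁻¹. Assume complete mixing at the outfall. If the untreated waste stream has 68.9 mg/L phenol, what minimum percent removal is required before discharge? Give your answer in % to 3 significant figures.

97.7 %

290 ML/d = 3.356 m³/s.
5.1 µg/L = 0.0051 mg/L.
Travel time to the compliance point: t = 9200/1.1 = 8364 s = 0.0968 d; decay factor exp(−0.41·0.0968) = 0.9611.
So the concentration just after mixing may be at most 0.13/0.9611 = 0.1353 mg/L.
Mass balance: 0.1353·41.36 = 3.356·Cₑ + 38·0.0051.
Cₑ = (5.594 − 0.1938) / 3.356 = 1.609 mg/L.
Required removal = 1 − 1.609/68.9 = 97.66 %.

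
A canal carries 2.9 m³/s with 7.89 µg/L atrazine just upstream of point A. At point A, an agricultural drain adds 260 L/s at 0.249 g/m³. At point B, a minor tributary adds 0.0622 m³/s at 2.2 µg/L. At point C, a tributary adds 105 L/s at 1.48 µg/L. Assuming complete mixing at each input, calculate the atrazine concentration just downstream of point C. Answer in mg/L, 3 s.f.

7.89 µg/L = 0.00789 mg/L.
260 L/s = 0.26 m³/s.
After input A: C = (2.9·0.00789 + 0.26·0.249) / 3.16 = 0.02773 mg/L.
2.2 µg/L = 0.0022 mg/L.
After input B: C = (3.16·0.02773 + 0.0622·0.0022) / 3.222 = 0.02724 mg/L.
105 L/s = 0.105 m³/s.
1.48 µg/L = 0.00148 mg/L.
After input C: C = (3.222·0.02724 + 0.105·0.00148) / 3.327 = 0.02642 mg/L.

0.0264 mg/L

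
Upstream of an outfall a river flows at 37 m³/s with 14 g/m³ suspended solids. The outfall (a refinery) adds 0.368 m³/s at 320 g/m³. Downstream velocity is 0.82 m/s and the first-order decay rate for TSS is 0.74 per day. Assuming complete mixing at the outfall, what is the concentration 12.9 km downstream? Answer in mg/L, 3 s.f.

14.9 mg/L

After complete mixing, C₀ = (0.368·320 + 37·14) / 37.37 = 17.01 mg/L.
Travel time t = 1.29e+04 m / 0.82 m/s = 1.573e+04 s = 0.1821 d.
C = 17.01·exp(−0.74·0.1821) = 17.01·0.8739 = 14.87 mg/L.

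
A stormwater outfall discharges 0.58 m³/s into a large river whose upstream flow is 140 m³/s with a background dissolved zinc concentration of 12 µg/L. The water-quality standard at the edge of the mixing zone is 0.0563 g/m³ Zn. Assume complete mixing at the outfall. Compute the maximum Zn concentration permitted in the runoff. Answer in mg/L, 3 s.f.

10.7 mg/L

12 µg/L = 0.012 mg/L.
Mass balance: 0.0563·140.6 = 0.58·Cₑ + 140·0.012.
Cₑ = (7.915 − 1.68) / 0.58 = 10.75 mg/L.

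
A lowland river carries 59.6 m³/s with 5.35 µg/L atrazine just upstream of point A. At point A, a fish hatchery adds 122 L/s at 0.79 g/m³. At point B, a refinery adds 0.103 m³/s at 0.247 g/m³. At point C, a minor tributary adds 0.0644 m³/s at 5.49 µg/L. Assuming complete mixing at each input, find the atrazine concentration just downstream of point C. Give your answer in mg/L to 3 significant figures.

5.35 µg/L = 0.00535 mg/L.
122 L/s = 0.122 m³/s.
After input A: C = (59.6·0.00535 + 0.122·0.79) / 59.72 = 0.006953 mg/L.
After input B: C = (59.72·0.006953 + 0.103·0.247) / 59.83 = 0.007366 mg/L.
5.49 µg/L = 0.00549 mg/L.
After input C: C = (59.83·0.007366 + 0.0644·0.00549) / 59.89 = 0.007364 mg/L.

0.00736 mg/L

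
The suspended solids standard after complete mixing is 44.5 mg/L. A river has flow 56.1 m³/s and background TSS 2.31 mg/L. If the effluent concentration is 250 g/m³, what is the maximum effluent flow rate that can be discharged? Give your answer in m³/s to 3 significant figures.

Mass balance at complete mixing: C_std·(Q_w + Q_r) = Q_w·C_e + Q_r·C_b.
Rearranging, Q_w = Q_r·(C_std − C_b)/(C_e − C_std) = 56.1·(44.5 − 2.31) / (250 − 44.5) = 11.52 m³/s.

11.5 m³/s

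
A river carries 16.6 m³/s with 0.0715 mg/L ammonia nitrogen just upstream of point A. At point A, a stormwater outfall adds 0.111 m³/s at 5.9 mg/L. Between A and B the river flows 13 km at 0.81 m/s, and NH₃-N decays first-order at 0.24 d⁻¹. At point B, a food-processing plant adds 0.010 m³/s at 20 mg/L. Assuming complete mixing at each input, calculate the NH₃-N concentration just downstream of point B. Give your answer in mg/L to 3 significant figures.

After input A: C = (16.6·0.0715 + 0.111·5.9) / 16.71 = 0.1102 mg/L.
Over the 13 km reach to input B (t = 1.605e+04 s = 0.1858 d), decay gives C = 0.1102·exp(−0.24·0.1858) = 0.1054 mg/L.
After input B: C = (16.71·0.1054 + 0.01·20) / 16.72 = 0.1173 mg/L.

0.117 mg/L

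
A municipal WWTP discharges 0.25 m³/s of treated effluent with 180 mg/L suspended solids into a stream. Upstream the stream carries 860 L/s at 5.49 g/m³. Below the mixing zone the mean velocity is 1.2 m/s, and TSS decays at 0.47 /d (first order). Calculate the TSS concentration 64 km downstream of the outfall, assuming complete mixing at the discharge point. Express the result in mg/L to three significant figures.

860 L/s = 0.86 m³/s.
After complete mixing, C₀ = (0.25·180 + 0.86·5.49) / 1.11 = 44.79 mg/L.
Travel time t = 6.4e+04 m / 1.2 m/s = 5.333e+04 s = 0.6173 d.
C = 44.79·exp(−0.47·0.6173) = 44.79·0.7482 = 33.51 mg/L.

33.5 mg/L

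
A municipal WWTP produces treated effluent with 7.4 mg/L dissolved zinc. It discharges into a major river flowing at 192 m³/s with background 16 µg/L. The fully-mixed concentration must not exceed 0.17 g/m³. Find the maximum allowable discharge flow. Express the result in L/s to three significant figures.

4090 L/s

16 µg/L = 0.016 mg/L.
Mass balance at complete mixing: C_std·(Q_w + Q_r) = Q_w·C_e + Q_r·C_b.
Rearranging, Q_w = Q_r·(C_std − C_b)/(C_e − C_std) = 192·(0.17 − 0.016) / (7.4 − 0.17) = 4.09 m³/s.
= 4090 L/s.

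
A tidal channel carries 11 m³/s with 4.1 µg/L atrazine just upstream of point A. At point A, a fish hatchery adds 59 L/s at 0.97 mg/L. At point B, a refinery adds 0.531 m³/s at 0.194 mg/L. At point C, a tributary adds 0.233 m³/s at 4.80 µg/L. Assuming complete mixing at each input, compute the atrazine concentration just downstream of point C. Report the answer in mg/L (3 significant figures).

0.0175 mg/L

4.1 µg/L = 0.0041 mg/L.
59 L/s = 0.059 m³/s.
After input A: C = (11·0.0041 + 0.059·0.97) / 11.06 = 0.009253 mg/L.
After input B: C = (11.06·0.009253 + 0.531·0.194) / 11.59 = 0.01772 mg/L.
4.80 µg/L = 0.0048 mg/L.
After input C: C = (11.59·0.01772 + 0.233·0.0048) / 11.82 = 0.01746 mg/L.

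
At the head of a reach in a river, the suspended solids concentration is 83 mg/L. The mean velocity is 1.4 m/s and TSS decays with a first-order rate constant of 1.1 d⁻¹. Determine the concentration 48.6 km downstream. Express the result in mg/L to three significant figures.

Travel time t = 48.6 km / 1.4 m/s = 4.86e+04/1.4 = 3.471e+04 s = 0.4018 d.
First-order decay: C = 83·exp(−1.1·0.4018) = 83·0.6428 = 53.35 mg/L.

53.4 mg/L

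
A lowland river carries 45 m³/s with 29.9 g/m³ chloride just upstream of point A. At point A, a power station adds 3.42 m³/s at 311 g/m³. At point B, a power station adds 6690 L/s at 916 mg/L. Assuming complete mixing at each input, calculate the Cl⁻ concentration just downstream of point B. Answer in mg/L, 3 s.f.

After input A: C = (45·29.9 + 3.42·311) / 48.42 = 49.75 mg/L.
6690 L/s = 6.69 m³/s.
After input B: C = (48.42·49.75 + 6.69·916) / 55.11 = 154.9 mg/L.

155 mg/L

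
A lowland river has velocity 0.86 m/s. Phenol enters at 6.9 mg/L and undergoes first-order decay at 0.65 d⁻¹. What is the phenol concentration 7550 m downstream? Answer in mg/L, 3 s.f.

Travel time t = 7550 m / 0.86 m/s = 7550/0.86 = 8779 s = 0.1016 d.
First-order decay: C = 6.9·exp(−0.65·0.1016) = 6.9·0.9361 = 6.459 mg/L.

6.46 mg/L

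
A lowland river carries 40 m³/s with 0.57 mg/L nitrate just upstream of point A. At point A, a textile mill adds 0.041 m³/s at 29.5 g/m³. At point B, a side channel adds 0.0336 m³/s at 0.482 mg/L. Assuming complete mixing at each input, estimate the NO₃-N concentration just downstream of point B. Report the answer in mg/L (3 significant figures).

0.600 mg/L

After input A: C = (40·0.57 + 0.041·29.5) / 40.04 = 0.5996 mg/L.
After input B: C = (40.04·0.5996 + 0.0336·0.482) / 40.07 = 0.5995 mg/L.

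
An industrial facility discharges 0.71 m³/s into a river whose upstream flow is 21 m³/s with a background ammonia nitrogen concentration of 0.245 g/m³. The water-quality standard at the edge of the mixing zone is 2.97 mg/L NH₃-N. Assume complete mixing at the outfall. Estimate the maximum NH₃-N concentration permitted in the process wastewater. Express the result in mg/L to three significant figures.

83.6 mg/L

Mass balance: 2.97·21.71 = 0.71·Cₑ + 21·0.245.
Cₑ = (64.48 − 5.145) / 0.71 = 83.57 mg/L.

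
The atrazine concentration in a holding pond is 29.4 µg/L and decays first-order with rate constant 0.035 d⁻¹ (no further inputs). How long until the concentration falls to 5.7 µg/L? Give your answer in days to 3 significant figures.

46.9 d

t = ln(C₀/C)/k = ln(29.4/5.7)/0.035 = 1.641/0.035 = 46.87 d.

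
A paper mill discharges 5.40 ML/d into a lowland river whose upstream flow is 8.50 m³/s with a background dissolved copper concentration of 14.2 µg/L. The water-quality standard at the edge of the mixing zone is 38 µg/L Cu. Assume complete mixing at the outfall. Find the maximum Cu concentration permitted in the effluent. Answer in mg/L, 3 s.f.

5.40 ML/d = 0.0625 m³/s.
14.2 µg/L = 0.0142 mg/L.
38 µg/L = 0.038 mg/L.
Mass balance: 0.038·8.562 = 0.0625·Cₑ + 8.5·0.0142.
Cₑ = (0.3254 − 0.1207) / 0.0625 = 3.275 mg/L.

3.27 mg/L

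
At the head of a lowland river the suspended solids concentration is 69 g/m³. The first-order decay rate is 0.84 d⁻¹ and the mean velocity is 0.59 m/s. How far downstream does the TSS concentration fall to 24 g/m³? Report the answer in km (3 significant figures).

64.1 km

From C = C₀·e^(−kt), t = ln(C₀/C)/k = ln(69/24)/0.84 = 1.056/0.84 = 1.257 d.
Distance = v·t = 0.59 m/s × 1.086e+05 s = 6.409e+04 m = 64.09 km.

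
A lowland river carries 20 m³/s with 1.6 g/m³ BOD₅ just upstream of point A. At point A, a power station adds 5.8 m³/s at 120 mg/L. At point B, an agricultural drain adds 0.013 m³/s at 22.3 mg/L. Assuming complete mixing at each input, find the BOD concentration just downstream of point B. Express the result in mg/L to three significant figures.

28.2 mg/L

After input A: C = (20·1.6 + 5.8·120) / 25.8 = 28.22 mg/L.
After input B: C = (25.8·28.22 + 0.013·22.3) / 25.81 = 28.21 mg/L.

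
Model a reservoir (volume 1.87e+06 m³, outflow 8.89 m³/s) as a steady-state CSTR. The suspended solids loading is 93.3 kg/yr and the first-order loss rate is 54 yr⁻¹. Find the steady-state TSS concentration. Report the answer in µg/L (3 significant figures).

0.245 µg/L

Outflow Q = 8.89 m³/s × 3.156e+07 s/yr = 2.805e+08 m³/yr.
Steady-state CSTR mass balance: W = Q·C + k·V·C, so C = W/(Q + kV).
Q + kV = 2.805e+08 + 54·1.87e+06 = 3.815e+08 m³/yr.
C = 93.3/3.815e+08 = 2.445e-07 kg/m³ = 0.0002445 mg/L = 0.2445 µg/L.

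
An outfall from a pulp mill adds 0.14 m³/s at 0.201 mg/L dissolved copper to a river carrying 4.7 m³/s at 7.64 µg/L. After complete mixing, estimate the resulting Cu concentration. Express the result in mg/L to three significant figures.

7.64 µg/L = 0.00764 mg/L.
Flow-weighted mixing gives C = (0.14·0.201 + 4.7·0.00764) / (0.14 + 4.7) = 0.06405/4.84 = 0.01323 mg/L.

0.0132 mg/L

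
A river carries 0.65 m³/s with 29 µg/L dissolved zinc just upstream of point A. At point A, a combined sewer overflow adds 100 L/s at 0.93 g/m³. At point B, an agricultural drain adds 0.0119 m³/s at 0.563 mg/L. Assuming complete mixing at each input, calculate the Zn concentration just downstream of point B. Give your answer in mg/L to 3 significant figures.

0.156 mg/L

29 µg/L = 0.029 mg/L.
100 L/s = 0.1 m³/s.
After input A: C = (0.65·0.029 + 0.1·0.93) / 0.75 = 0.1491 mg/L.
After input B: C = (0.75·0.1491 + 0.0119·0.563) / 0.7619 = 0.1556 mg/L.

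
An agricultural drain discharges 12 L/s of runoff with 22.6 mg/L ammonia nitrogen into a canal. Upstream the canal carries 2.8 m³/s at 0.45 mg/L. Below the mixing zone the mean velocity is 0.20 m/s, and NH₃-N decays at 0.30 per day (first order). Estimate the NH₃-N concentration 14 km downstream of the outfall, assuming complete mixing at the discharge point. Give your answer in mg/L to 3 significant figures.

0.427 mg/L

12 L/s = 0.012 m³/s.
After complete mixing, C₀ = (0.012·22.6 + 2.8·0.45) / 2.812 = 0.5445 mg/L.
Travel time t = 1.4e+04 m / 0.20 m/s = 7e+04 s = 0.8102 d.
C = 0.5445·exp(−0.30·0.8102) = 0.5445·0.7842 = 0.427 mg/L.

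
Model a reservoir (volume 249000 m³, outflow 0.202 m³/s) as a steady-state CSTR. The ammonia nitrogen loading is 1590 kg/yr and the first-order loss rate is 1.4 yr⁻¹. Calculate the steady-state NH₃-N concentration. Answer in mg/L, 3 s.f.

Outflow Q = 0.202 m³/s × 3.156e+07 s/yr = 6.375e+06 m³/yr.
Steady-state CSTR mass balance: W = Q·C + k·V·C, so C = W/(Q + kV).
Q + kV = 6.375e+06 + 1.4·249000 = 6.723e+06 m³/yr.
C = 1590/6.723e+06 = 0.0002365 kg/m³ = 0.2365 mg/L.

0.236 mg/L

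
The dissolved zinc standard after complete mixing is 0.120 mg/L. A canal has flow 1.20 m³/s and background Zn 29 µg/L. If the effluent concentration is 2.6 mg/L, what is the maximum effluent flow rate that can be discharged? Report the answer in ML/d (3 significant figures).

3.80 ML/d

29 µg/L = 0.029 mg/L.
Mass balance at complete mixing: C_std·(Q_w + Q_r) = Q_w·C_e + Q_r·C_b.
Rearranging, Q_w = Q_r·(C_std − C_b)/(C_e − C_std) = 1.20·(0.12 − 0.029) / (2.6 − 0.12) = 0.04403 m³/s.
= 3.804 ML/d.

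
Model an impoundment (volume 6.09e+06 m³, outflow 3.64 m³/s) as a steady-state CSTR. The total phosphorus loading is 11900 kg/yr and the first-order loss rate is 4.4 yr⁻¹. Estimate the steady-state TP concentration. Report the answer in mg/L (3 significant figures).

0.0840 mg/L

Outflow Q = 3.64 m³/s × 3.156e+07 s/yr = 1.149e+08 m³/yr.
Steady-state CSTR mass balance: W = Q·C + k·V·C, so C = W/(Q + kV).
Q + kV = 1.149e+08 + 4.4·6.09e+06 = 1.417e+08 m³/yr.
C = 11900/1.417e+08 = 8.4e-05 kg/m³ = 0.084 mg/L.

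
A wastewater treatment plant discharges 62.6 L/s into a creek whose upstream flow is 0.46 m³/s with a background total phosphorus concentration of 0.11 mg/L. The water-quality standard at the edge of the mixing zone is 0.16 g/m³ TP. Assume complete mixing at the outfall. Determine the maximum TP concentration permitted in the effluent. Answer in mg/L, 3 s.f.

0.527 mg/L

62.6 L/s = 0.0626 m³/s.
Mass balance: 0.16·0.5226 = 0.0626·Cₑ + 0.46·0.11.
Cₑ = (0.08362 − 0.0506) / 0.0626 = 0.5274 mg/L.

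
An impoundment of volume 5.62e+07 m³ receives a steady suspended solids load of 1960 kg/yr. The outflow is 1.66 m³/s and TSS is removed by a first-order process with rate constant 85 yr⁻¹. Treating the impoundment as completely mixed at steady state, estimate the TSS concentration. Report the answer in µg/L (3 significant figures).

Outflow Q = 1.66 m³/s × 3.156e+07 s/yr = 5.239e+07 m³/yr.
Steady-state CSTR mass balance: W = Q·C + k·V·C, so C = W/(Q + kV).
Q + kV = 5.239e+07 + 85·5.62e+07 = 4.829e+09 m³/yr.
C = 1960/4.829e+09 = 4.058e-07 kg/m³ = 0.0004058 mg/L = 0.4058 µg/L.

0.406 µg/L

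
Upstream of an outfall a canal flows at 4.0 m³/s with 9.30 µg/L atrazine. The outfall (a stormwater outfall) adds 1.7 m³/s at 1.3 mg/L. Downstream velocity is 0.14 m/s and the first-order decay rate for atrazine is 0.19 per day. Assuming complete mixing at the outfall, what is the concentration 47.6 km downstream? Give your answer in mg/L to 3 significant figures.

9.30 µg/L = 0.0093 mg/L.
After complete mixing, C₀ = (1.7·1.3 + 4·0.0093) / 5.7 = 0.3942 mg/L.
Travel time t = 4.76e+04 m / 0.14 m/s = 3.4e+05 s = 3.935 d.
C = 0.3942·exp(−0.19·3.935) = 0.3942·0.4735 = 0.1867 mg/L.

0.187 mg/L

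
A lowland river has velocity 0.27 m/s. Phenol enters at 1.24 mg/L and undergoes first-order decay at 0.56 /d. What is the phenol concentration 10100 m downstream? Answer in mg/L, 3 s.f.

Travel time t = 10100 m / 0.27 m/s = 1.01e+04/0.27 = 3.741e+04 s = 0.433 d.
First-order decay: C = 1.24·exp(−0.56·0.433) = 1.24·0.7847 = 0.973 mg/L.

0.973 mg/L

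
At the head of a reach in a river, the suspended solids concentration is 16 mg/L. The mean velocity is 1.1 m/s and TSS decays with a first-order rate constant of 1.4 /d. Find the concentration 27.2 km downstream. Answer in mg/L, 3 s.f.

Travel time t = 27.2 km / 1.1 m/s = 2.72e+04/1.1 = 2.473e+04 s = 0.2862 d.
First-order decay: C = 16·exp(−1.4·0.2862) = 16·0.6699 = 10.72 mg/L.

10.7 mg/L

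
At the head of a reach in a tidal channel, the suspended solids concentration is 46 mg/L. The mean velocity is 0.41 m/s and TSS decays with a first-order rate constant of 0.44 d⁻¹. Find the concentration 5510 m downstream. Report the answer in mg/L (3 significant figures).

Travel time t = 5510 m / 0.41 m/s = 5510/0.41 = 1.344e+04 s = 0.1555 d.
First-order decay: C = 46·exp(−0.44·0.1555) = 46·0.9338 = 42.96 mg/L.

43.0 mg/L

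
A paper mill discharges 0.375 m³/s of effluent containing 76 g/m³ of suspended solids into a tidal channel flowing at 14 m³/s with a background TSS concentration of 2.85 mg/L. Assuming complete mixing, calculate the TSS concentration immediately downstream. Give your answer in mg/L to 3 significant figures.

Conservation of mass across the mixing zone: C = (0.375·76 + 14·2.85) / (0.375 + 14) = 68.4/14.38 = 4.758 mg/L.

4.76 mg/L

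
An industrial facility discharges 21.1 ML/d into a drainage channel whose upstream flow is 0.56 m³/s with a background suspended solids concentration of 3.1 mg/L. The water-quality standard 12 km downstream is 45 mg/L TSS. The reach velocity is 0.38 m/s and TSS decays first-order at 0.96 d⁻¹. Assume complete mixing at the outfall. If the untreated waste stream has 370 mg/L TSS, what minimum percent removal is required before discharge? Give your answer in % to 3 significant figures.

45.0 %

21.1 ML/d = 0.2442 m³/s.
Travel time to the compliance point: t = 1.2e+04/0.38 = 3.158e+04 s = 0.3655 d; decay factor exp(−0.96·0.3655) = 0.7041.
So the concentration just after mixing may be at most 45/0.7041 = 63.91 mg/L.
Mass balance: 63.91·0.8042 = 0.2442·Cₑ + 0.56·3.1.
Cₑ = (51.4 − 1.736) / 0.2442 = 203.4 mg/L.
Required removal = 1 − 203.4/370 = 45.04 %.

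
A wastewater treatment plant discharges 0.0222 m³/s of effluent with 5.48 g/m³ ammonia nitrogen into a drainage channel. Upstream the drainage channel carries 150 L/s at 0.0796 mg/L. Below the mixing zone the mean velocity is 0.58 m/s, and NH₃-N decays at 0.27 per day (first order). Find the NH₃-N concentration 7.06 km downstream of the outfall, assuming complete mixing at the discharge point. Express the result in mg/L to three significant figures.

0.747 mg/L

150 L/s = 0.15 m³/s.
After complete mixing, C₀ = (0.0222·5.48 + 0.15·0.0796) / 0.1722 = 0.7758 mg/L.
Travel time t = 7060 m / 0.58 m/s = 1.217e+04 s = 0.1409 d.
C = 0.7758·exp(−0.27·0.1409) = 0.7758·0.9627 = 0.7469 mg/L.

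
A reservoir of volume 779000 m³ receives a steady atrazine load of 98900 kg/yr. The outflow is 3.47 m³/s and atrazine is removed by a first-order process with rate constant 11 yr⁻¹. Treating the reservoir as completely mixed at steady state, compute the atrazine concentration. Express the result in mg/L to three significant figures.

Outflow Q = 3.47 m³/s × 3.156e+07 s/yr = 1.095e+08 m³/yr.
Steady-state CSTR mass balance: W = Q·C + k·V·C, so C = W/(Q + kV).
Q + kV = 1.095e+08 + 11·779000 = 1.181e+08 m³/yr.
C = 98900/1.181e+08 = 0.0008376 kg/m³ = 0.8376 mg/L.

0.838 mg/L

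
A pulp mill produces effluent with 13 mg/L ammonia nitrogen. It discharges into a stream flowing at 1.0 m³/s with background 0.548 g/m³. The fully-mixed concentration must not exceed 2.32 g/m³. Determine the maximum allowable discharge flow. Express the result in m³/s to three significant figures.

Mass balance at complete mixing: C_std·(Q_w + Q_r) = Q_w·C_e + Q_r·C_b.
Rearranging, Q_w = Q_r·(C_std − C_b)/(C_e − C_std) = 1.0·(2.32 − 0.548) / (13 − 2.32) = 0.1659 m³/s.

0.166 m³/s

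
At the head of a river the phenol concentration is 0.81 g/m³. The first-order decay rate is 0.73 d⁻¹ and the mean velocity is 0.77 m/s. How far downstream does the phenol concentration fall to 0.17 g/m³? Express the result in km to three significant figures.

142 km

From C = C₀·e^(−kt), t = ln(C₀/C)/k = ln(0.81/0.17)/0.73 = 1.561/0.73 = 2.139 d.
Distance = v·t = 0.77 m/s × 1.848e+05 s = 1.423e+05 m = 142.3 km.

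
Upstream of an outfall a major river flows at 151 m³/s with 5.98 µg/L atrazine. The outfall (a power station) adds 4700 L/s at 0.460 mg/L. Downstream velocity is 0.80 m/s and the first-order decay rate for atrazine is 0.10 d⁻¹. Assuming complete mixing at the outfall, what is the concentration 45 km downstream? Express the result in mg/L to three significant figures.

0.0184 mg/L

4700 L/s = 4.7 m³/s.
5.98 µg/L = 0.00598 mg/L.
After complete mixing, C₀ = (4.7·0.46 + 151·0.00598) / 155.7 = 0.01969 mg/L.
Travel time t = 4.5e+04 m / 0.80 m/s = 5.625e+04 s = 0.651 d.
C = 0.01969·exp(−0.10·0.651) = 0.01969·0.937 = 0.01844 mg/L.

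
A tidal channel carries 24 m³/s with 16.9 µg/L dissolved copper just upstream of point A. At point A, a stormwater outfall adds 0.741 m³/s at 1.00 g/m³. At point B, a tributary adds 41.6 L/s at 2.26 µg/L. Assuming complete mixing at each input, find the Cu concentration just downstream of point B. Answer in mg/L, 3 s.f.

0.0463 mg/L

16.9 µg/L = 0.0169 mg/L.
After input A: C = (24·0.0169 + 0.741·1) / 24.74 = 0.04634 mg/L.
41.6 L/s = 0.0416 m³/s.
2.26 µg/L = 0.00226 mg/L.
After input B: C = (24.74·0.04634 + 0.0416·0.00226) / 24.78 = 0.04627 mg/L.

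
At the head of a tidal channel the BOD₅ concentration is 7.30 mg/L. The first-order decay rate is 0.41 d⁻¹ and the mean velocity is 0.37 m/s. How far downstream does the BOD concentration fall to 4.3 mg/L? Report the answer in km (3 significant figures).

From C = C₀·e^(−kt), t = ln(C₀/C)/k = ln(7.30/4.3)/0.41 = 0.5293/0.41 = 1.291 d.
Distance = v·t = 0.37 m/s × 1.115e+05 s = 4.127e+04 m = 41.27 km.

41.3 km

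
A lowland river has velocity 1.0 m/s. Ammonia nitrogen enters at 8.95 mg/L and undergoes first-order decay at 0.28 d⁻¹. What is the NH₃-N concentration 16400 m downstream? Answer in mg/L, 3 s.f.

8.49 mg/L

Travel time t = 16400 m / 1.0 m/s = 1.64e+04/1.0 = 1.64e+04 s = 0.1898 d.
First-order decay: C = 8.95·exp(−0.28·0.1898) = 8.95·0.9482 = 8.487 mg/L.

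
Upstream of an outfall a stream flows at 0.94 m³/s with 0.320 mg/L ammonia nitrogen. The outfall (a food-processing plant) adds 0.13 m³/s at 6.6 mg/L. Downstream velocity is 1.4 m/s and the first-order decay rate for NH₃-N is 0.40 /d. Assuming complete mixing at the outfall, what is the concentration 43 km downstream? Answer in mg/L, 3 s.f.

0.939 mg/L

After complete mixing, C₀ = (0.13·6.6 + 0.94·0.32) / 1.07 = 1.083 mg/L.
Travel time t = 4.3e+04 m / 1.4 m/s = 3.071e+04 s = 0.3555 d.
C = 1.083·exp(−0.40·0.3555) = 1.083·0.8675 = 0.9394 mg/L.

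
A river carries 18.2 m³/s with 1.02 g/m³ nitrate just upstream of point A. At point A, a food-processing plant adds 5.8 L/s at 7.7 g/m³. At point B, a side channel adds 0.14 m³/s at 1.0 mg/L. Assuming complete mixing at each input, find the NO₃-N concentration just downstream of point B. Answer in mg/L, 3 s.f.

5.8 L/s = 0.0058 m³/s.
After input A: C = (18.2·1.02 + 0.0058·7.7) / 18.21 = 1.022 mg/L.
After input B: C = (18.21·1.022 + 0.14·1) / 18.35 = 1.022 mg/L.

1.02 mg/L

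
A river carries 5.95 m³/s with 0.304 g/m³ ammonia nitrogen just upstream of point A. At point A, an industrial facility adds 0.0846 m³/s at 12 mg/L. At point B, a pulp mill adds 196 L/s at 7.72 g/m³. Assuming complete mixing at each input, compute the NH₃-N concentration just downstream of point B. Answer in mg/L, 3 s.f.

0.696 mg/L

After input A: C = (5.95·0.304 + 0.0846·12) / 6.035 = 0.468 mg/L.
196 L/s = 0.196 m³/s.
After input B: C = (6.035·0.468 + 0.196·7.72) / 6.231 = 0.6961 mg/L.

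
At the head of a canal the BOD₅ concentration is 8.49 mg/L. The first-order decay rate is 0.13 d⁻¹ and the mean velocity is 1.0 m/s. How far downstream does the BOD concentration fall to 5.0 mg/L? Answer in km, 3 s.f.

352 km

From C = C₀·e^(−kt), t = ln(C₀/C)/k = ln(8.49/5.0)/0.13 = 0.5295/0.13 = 4.073 d.
Distance = v·t = 1.0 m/s × 3.519e+05 s = 3.519e+05 m = 351.9 km.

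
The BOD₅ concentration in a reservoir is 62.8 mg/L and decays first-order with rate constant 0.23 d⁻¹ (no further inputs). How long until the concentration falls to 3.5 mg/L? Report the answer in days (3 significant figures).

12.6 d

t = ln(C₀/C)/k = ln(62.8/3.5)/0.23 = 2.887/0.23 = 12.55 d.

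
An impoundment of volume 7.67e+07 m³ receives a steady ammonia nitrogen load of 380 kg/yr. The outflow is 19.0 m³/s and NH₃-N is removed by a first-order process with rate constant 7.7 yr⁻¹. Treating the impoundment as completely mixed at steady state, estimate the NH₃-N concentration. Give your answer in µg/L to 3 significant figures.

Outflow Q = 19.0 m³/s × 3.156e+07 s/yr = 5.996e+08 m³/yr.
Steady-state CSTR mass balance: W = Q·C + k·V·C, so C = W/(Q + kV).
Q + kV = 5.996e+08 + 7.7·7.67e+07 = 1.19e+09 m³/yr.
C = 380/1.19e+09 = 3.193e-07 kg/m³ = 0.0003193 mg/L = 0.3193 µg/L.

0.319 µg/L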